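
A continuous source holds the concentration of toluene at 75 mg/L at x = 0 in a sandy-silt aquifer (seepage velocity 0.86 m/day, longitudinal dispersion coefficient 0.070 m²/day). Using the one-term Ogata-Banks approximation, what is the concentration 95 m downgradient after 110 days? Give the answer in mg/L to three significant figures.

For a continuous step input, C/C₀ ≈ ½·erfc((x−vt)/(2√(Dt))).
vt = 0.86 × 110 = 94.6 m and 2√(Dt) = 2√(0.070 × 110) = 5.550 m.
Argument (x−vt)/(2√(Dt)) = (95 − 94.6)/5.550 = 0.07207; ½·erfc(0.07207) = 0.4594.
C = 75 × 0.4594 = 34.5 mg/L.

34.5 mg/L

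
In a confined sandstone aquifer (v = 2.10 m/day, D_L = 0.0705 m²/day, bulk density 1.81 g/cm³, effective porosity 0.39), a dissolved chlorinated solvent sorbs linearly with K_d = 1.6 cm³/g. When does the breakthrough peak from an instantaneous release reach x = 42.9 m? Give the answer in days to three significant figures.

172 days

Retardation factor R = 1 + ρ_b·K_d/n = 1 + 1.81 × 1.6/0.39 = 8.426.
Sorption retards both mechanisms: v_R = v/R = 0.2492 m/day, D_R = D/R = 0.008367 m²/day.
Peak time from v_R²t² + 2D_R t − x² = 0: t = (√(D_R² + v_R²x²) − D_R)/v_R².
√(D_R² + v_R²x²) = √(0.008367² + 0.2492² × 42.9²) = 10.69; v_R² = 0.06210.
t = (10.69 − 0.008367)/0.06210 = 172 days.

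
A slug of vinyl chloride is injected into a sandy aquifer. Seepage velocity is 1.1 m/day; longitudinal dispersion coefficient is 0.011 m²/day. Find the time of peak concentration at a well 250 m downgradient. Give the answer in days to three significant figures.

227 days

For the 1D instantaneous-source solution, setting ∂C/∂t = 0 at fixed x gives v²t² + 2Dt − x² = 0, so t = (√(D² + v²x²) − D)/v².
√(D² + v²x²) = √(0.011² + 1.1² × 250²) = 275.0; v² = 1.21.
t = (275.0 − 0.011)/1.21 = 227 days (vs. the pure-advection estimate x/v = 227 d).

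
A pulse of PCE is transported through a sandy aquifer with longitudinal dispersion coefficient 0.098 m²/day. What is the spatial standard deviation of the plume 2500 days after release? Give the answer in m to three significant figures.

Dispersive spreading gives a Gaussian with σ² = 2Dt; advection only shifts the center.
σ = √(2 × 0.098 × 2500) = 22.1 m.

22.1 m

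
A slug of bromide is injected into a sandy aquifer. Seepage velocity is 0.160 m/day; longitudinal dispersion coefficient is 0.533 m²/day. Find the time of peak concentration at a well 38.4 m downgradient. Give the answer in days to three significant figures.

For the 1D instantaneous-source solution, setting ∂C/∂t = 0 at fixed x gives v²t² + 2Dt − x² = 0, so t = (√(D² + v²x²) − D)/v².
√(D² + v²x²) = √(0.533² + 0.160² × 38.4²) = 6.167; v² = 0.0256.
t = (6.167 − 0.533)/0.0256 = 220 days (vs. the pure-advection estimate x/v = 240 d).

220 days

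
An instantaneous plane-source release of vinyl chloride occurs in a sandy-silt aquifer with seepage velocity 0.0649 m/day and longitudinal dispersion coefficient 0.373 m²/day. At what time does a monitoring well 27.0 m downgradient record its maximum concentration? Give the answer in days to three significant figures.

For the 1D instantaneous-source solution, setting ∂C/∂t = 0 at fixed x gives v²t² + 2Dt − x² = 0, so t = (√(D² + v²x²) − D)/v².
√(D² + v²x²) = √(0.373² + 0.0649² × 27.0²) = 1.792; v² = 0.00421201.
t = (1.792 − 0.373)/0.00421201 = 337 days (vs. the pure-advection estimate x/v = 416 d).

337 days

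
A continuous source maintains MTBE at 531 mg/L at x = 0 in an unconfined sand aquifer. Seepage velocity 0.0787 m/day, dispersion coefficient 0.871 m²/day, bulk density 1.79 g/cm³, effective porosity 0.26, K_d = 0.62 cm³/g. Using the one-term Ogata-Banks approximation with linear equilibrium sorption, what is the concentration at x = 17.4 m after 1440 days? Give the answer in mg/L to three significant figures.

305 mg/L

Retardation factor R = 1 + ρ_b·K_d/n = 1 + 1.79 × 0.62/0.26 = 5.268.
Sorption retards both mechanisms: v_R = v/R = 0.01494 m/day, D_R = D/R = 0.1653 m²/day.
v_R·t = 0.01494 × 1440 = 21.5136 m; 2√(D_R t) = 30.86 m; argument = (17.4 − 21.5136)/30.86 = -0.1333.
C = C₀ × ½·erfc(-0.1333) = 531 × 0.5748 = 305 mg/L.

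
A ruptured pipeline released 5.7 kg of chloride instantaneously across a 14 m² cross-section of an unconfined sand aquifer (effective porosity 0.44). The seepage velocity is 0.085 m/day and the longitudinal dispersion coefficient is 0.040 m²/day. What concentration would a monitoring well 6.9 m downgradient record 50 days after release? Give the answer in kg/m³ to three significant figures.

0.0767 kg/m³

For an instantaneous plane source, C(x,t) = M/(n_e·A·√(4πDt)) · exp(−(x−vt)²/(4Dt)), with n_e·A the pore (flow) area.
Plume center vt = 0.085 × 50 = 4.25 m, so the well at 6.9 m is 2.65 m downgradient of the peak.
√(4πDt) = 5.013 m, giving peak height M/(n_e·A·√(4πDt)) = 5.7/(0.44 × 14 × 5.013) = 0.1846 kg/m³.
(x−vt)²/(4Dt) = (2.65)²/(4 × 0.040 × 50) = 0.8778; exp(−0.8778) = 0.4157.
C = 0.1846 × 0.4157 = 0.0767 kg/m³.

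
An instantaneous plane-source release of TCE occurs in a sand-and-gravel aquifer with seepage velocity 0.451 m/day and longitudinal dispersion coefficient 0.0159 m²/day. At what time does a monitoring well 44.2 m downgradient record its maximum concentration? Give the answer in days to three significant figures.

For the 1D instantaneous-source solution, setting ∂C/∂t = 0 at fixed x gives v²t² + 2Dt − x² = 0, so t = (√(D² + v²x²) − D)/v².
√(D² + v²x²) = √(0.0159² + 0.451² × 44.2²) = 19.93; v² = 0.203401.
t = (19.93 − 0.0159)/0.203401 = 97.9 days (vs. the pure-advection estimate x/v = 98.0 d).

97.9 days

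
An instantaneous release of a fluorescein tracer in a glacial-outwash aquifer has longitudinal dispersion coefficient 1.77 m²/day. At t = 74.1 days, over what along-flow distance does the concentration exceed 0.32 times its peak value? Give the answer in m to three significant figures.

The plume is Gaussian with σ = √(2Dt) = √(2 × 1.77 × 74.1) = 16.20 m.
C/C_peak = exp(−Δx²/(2σ²)) = 0.32 ⇒ Δx = σ·√(−2 ln 0.32) = 16.20 × 1.510 = 24.46 m.
Width = 2Δx = 48.9 m.

48.9 m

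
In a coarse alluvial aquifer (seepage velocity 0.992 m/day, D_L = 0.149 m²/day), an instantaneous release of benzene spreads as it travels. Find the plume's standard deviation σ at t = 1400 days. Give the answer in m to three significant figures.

20.4 m

Dispersive spreading gives a Gaussian with σ² = 2Dt; advection only shifts the center.
σ = √(2 × 0.149 × 1400) = 20.4 m.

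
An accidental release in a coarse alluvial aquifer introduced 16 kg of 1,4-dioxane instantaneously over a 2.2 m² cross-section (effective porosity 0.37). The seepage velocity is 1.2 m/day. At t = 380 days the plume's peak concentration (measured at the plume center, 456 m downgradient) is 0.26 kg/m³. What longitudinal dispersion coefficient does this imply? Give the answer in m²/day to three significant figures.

1.20 m²/day

At the plume center C_max = M/(n_e·A·√(4πDt)), so D = M²/(4πt·(n_e·A·C_max)²).
n_e·A·C_max = 0.37 × 2.2 × 0.26 = 0.2116 kg/m.
D = 16²/(4π × 380 × 0.2116²) = 1.20 m²/day.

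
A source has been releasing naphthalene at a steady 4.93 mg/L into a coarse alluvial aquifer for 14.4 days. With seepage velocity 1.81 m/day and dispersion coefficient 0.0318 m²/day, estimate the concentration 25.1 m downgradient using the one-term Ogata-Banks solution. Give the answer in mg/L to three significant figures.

For a continuous step input, C/C₀ ≈ ½·erfc((x−vt)/(2√(Dt))).
vt = 1.81 × 14.4 = 26.064 m and 2√(Dt) = 2√(0.0318 × 14.4) = 1.353 m.
Argument (x−vt)/(2√(Dt)) = (25.1 − 26.064)/1.353 = -0.7125; ½·erfc(-0.7125) = 0.8432.
C = 4.93 × 0.8432 = 4.16 mg/L.

4.16 mg/L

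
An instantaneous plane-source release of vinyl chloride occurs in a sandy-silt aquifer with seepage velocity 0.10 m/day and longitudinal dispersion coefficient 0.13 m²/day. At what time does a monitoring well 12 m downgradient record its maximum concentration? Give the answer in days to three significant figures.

108 days

For the 1D instantaneous-source solution, setting ∂C/∂t = 0 at fixed x gives v²t² + 2Dt − x² = 0, so t = (√(D² + v²x²) − D)/v².
√(D² + v²x²) = √(0.13² + 0.10² × 12²) = 1.207; v² = 0.01.
t = (1.207 − 0.13)/0.01 = 108 days (vs. the pure-advection estimate x/v = 120 d).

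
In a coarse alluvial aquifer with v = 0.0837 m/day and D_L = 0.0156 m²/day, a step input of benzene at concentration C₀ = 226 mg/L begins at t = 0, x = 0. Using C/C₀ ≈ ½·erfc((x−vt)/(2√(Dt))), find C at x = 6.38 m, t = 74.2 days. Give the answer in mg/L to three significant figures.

103 mg/L

For a continuous step input, C/C₀ ≈ ½·erfc((x−vt)/(2√(Dt))).
vt = 0.0837 × 74.2 = 6.21054 m and 2√(Dt) = 2√(0.0156 × 74.2) = 2.152 m.
Argument (x−vt)/(2√(Dt)) = (6.38 − 6.21054)/2.152 = 0.07875; ½·erfc(0.07875) = 0.4557.
C = 226 × 0.4557 = 103 mg/L.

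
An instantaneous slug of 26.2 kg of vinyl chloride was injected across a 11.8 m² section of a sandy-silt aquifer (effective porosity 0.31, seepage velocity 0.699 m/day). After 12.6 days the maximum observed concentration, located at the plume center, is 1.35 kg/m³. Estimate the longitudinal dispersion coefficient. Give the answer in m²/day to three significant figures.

0.178 m²/day

At the plume center C_max = M/(n_e·A·√(4πDt)), so D = M²/(4πt·(n_e·A·C_max)²).
n_e·A·C_max = 0.31 × 11.8 × 1.35 = 4.938 kg/m.
D = 26.2²/(4π × 12.6 × 4.938²) = 0.178 m²/day.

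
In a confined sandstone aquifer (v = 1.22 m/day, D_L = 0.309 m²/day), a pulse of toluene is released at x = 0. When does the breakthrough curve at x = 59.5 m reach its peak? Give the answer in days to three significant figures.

For the 1D instantaneous-source solution, setting ∂C/∂t = 0 at fixed x gives v²t² + 2Dt − x² = 0, so t = (√(D² + v²x²) − D)/v².
√(D² + v²x²) = √(0.309² + 1.22² × 59.5²) = 72.59; v² = 1.4884.
t = (72.59 − 0.309)/1.4884 = 48.6 days (vs. the pure-advection estimate x/v = 48.8 d).

48.6 days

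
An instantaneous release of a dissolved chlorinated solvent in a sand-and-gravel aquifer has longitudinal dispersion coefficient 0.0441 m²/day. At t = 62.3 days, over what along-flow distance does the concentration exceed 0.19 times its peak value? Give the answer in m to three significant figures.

8.54 m

The plume is Gaussian with σ = √(2Dt) = √(2 × 0.0441 × 62.3) = 2.344 m.
C/C_peak = exp(−Δx²/(2σ²)) = 0.19 ⇒ Δx = σ·√(−2 ln 0.19) = 2.344 × 1.822 = 4.271 m.
Width = 2Δx = 8.54 m.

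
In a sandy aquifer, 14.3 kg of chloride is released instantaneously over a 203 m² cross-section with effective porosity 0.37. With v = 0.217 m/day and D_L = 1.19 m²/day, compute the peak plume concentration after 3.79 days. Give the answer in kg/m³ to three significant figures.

0.0253 kg/m³

The peak of an instantaneous 1D plume sits at x = vt; there the Gaussian factor is 1 and C_max = M/(n_e·A·√(4πDt)), where n_e·A is the pore area the mass is dissolved in.
√(4πDt) = √(4π × 1.19 × 3.79) = 7.528 m, so C_max = 14.3/(0.37 × 203 × 7.528) = 0.0253 kg/m³.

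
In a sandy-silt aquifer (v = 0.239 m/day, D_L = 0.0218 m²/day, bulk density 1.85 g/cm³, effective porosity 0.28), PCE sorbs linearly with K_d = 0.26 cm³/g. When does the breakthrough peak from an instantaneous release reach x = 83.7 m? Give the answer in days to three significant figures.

951 days

Retardation factor R = 1 + ρ_b·K_d/n = 1 + 1.85 × 0.26/0.28 = 2.718.
Sorption retards both mechanisms: v_R = v/R = 0.08793 m/day, D_R = D/R = 0.008021 m²/day.
Peak time from v_R²t² + 2D_R t − x² = 0: t = (√(D_R² + v_R²x²) − D_R)/v_R².
√(D_R² + v_R²x²) = √(0.008021² + 0.08793² × 83.7²) = 7.360; v_R² = 0.007732.
t = (7.360 − 0.008021)/0.007732 = 951 days.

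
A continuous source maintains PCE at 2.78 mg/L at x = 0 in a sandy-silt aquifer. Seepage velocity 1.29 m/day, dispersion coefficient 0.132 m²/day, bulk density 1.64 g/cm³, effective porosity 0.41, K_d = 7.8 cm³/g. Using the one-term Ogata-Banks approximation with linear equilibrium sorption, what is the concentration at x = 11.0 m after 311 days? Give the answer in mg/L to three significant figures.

2.28 mg/L

Retardation factor R = 1 + ρ_b·K_d/n = 1 + 1.64 × 7.8/0.41 = 32.20.
Sorption retards both mechanisms: v_R = v/R = 0.04006 m/day, D_R = D/R = 0.004099 m²/day.
v_R·t = 0.04006 × 311 = 12.45866 m; 2√(D_R t) = 2.258 m; argument = (11.0 − 12.45866)/2.258 = -0.6460.
C = C₀ × ½·erfc(-0.6460) = 2.78 × 0.8195 = 2.28 mg/L.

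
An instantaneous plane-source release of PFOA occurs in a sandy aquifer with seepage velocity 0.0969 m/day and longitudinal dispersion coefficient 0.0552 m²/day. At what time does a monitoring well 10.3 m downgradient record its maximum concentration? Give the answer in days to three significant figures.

101 days

For the 1D instantaneous-source solution, setting ∂C/∂t = 0 at fixed x gives v²t² + 2Dt − x² = 0, so t = (√(D² + v²x²) − D)/v².
√(D² + v²x²) = √(0.0552² + 0.0969² × 10.3²) = 0.9996; v² = 0.00938961.
t = (0.9996 − 0.0552)/0.00938961 = 101 days (vs. the pure-advection estimate x/v = 106 d).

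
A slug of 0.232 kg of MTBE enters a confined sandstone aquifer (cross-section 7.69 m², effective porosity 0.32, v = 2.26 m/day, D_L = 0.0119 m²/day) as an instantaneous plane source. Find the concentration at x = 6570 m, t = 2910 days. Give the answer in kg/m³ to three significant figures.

For an instantaneous plane source, C(x,t) = M/(n_e·A·√(4πDt)) · exp(−(x−vt)²/(4Dt)), with n_e·A the pore (flow) area.
Plume center vt = 2.26 × 2910 = 6576.6 m, so the well at 6570 m is 6.6 m upgradient of the peak.
√(4πDt) = 20.86 m, giving peak height M/(n_e·A·√(4πDt)) = 0.232/(0.32 × 7.69 × 20.86) = 0.004520 kg/m³.
(x−vt)²/(4Dt) = (-6.6)²/(4 × 0.0119 × 2910) = 0.3145; exp(−0.3145) = 0.7302.
C = 0.004520 × 0.7302 = 0.00330 kg/m³.

0.00330 kg/m³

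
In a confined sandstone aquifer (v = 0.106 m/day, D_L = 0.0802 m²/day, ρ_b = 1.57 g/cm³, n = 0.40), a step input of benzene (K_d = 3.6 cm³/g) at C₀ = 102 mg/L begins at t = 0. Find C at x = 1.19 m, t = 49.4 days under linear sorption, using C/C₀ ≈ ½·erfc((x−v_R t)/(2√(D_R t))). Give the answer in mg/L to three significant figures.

Retardation factor R = 1 + ρ_b·K_d/n = 1 + 1.57 × 3.6/0.40 = 15.13.
Sorption retards both mechanisms: v_R = v/R = 0.007006 m/day, D_R = D/R = 0.005301 m²/day.
v_R·t = 0.007006 × 49.4 = 0.3460964 m; 2√(D_R t) = 1.023 m; argument = (1.19 − 0.3460964)/1.023 = 0.8249.
C = C₀ × ½·erfc(0.8249) = 102 × 0.1217 = 12.4 mg/L.

12.4 mg/L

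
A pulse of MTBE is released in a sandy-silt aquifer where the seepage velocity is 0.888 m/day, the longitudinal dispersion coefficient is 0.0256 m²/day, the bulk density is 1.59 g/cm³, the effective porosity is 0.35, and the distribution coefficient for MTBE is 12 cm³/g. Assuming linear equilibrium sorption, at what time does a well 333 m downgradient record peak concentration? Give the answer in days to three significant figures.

20800 days

Retardation factor R = 1 + ρ_b·K_d/n = 1 + 1.59 × 12/0.35 = 55.51.
Sorption retards both mechanisms: v_R = v/R = 0.01600 m/day, D_R = D/R = 0.0004612 m²/day.
Peak time from v_R²t² + 2D_R t − x² = 0: t = (√(D_R² + v_R²x²) − D_R)/v_R².
√(D_R² + v_R²x²) = √(0.0004612² + 0.01600² × 333²) = 5.328; v_R² = 0.0002560.
t = (5.328 − 0.0004612)/0.0002560 = 20800 days.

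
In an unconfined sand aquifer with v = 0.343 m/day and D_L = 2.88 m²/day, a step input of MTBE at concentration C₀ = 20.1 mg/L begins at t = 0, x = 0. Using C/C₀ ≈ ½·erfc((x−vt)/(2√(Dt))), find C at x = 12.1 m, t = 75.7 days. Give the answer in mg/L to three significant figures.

For a continuous step input, C/C₀ ≈ ½·erfc((x−vt)/(2√(Dt))).
vt = 0.343 × 75.7 = 25.9651 m and 2√(Dt) = 2√(2.88 × 75.7) = 29.53 m.
Argument (x−vt)/(2√(Dt)) = (12.1 − 25.9651)/29.53 = -0.4695; ½·erfc(-0.4695) = 0.7466.
C = 20.1 × 0.7466 = 15.0 mg/L.

15.0 mg/L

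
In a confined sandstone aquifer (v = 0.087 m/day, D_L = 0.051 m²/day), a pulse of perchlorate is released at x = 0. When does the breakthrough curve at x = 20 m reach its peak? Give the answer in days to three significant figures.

For the 1D instantaneous-source solution, setting ∂C/∂t = 0 at fixed x gives v²t² + 2Dt − x² = 0, so t = (√(D² + v²x²) − D)/v².
√(D² + v²x²) = √(0.051² + 0.087² × 20²) = 1.741; v² = 0.007569.
t = (1.741 − 0.051)/0.007569 = 223 days (vs. the pure-advection estimate x/v = 230 d).

223 days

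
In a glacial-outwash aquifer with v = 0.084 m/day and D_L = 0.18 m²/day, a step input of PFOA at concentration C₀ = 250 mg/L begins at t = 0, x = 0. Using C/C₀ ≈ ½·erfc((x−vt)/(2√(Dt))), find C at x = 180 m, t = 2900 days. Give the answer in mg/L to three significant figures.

244 mg/L

For a continuous step input, C/C₀ ≈ ½·erfc((x−vt)/(2√(Dt))).
vt = 0.084 × 2900 = 243.6 m and 2√(Dt) = 2√(0.18 × 2900) = 45.69 m.
Argument (x−vt)/(2√(Dt)) = (180 − 243.6)/45.69 = -1.392; ½·erfc(-1.392) = 0.9755.
C = 250 × 0.9755 = 244 mg/L.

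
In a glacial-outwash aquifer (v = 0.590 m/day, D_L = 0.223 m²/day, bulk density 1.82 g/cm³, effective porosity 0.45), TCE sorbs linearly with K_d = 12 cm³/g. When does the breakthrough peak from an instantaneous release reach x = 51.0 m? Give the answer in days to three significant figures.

4250 days

Retardation factor R = 1 + ρ_b·K_d/n = 1 + 1.82 × 12/0.45 = 49.53.
Sorption retards both mechanisms: v_R = v/R = 0.01191 m/day, D_R = D/R = 0.004502 m²/day.
Peak time from v_R²t² + 2D_R t − x² = 0: t = (√(D_R² + v_R²x²) − D_R)/v_R².
√(D_R² + v_R²x²) = √(0.004502² + 0.01191² × 51.0²) = 0.6074; v_R² = 0.0001418.
t = (0.6074 − 0.004502)/0.0001418 = 4250 days.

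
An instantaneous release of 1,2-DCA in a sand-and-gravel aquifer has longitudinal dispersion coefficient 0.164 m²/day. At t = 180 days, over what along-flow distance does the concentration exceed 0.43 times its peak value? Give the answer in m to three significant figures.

The plume is Gaussian with σ = √(2Dt) = √(2 × 0.164 × 180) = 7.684 m.
C/C_peak = exp(−Δx²/(2σ²)) = 0.43 ⇒ Δx = σ·√(−2 ln 0.43) = 7.684 × 1.299 = 9.982 m.
Width = 2Δx = 20.0 m.

20.0 m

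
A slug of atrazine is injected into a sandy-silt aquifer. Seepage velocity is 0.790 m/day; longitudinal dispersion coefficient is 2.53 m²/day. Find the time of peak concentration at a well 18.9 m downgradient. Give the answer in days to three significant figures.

For the 1D instantaneous-source solution, setting ∂C/∂t = 0 at fixed x gives v²t² + 2Dt − x² = 0, so t = (√(D² + v²x²) − D)/v².
√(D² + v²x²) = √(2.53² + 0.790² × 18.9²) = 15.14; v² = 0.6241.
t = (15.14 − 2.53)/0.6241 = 20.2 days (vs. the pure-advection estimate x/v = 23.9 d).

20.2 days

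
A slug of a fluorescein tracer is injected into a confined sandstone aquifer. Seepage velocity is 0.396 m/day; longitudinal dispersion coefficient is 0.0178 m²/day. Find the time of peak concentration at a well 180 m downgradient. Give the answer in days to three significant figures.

454 days

For the 1D instantaneous-source solution, setting ∂C/∂t = 0 at fixed x gives v²t² + 2Dt − x² = 0, so t = (√(D² + v²x²) − D)/v².
√(D² + v²x²) = √(0.0178² + 0.396² × 180²) = 71.28; v² = 0.156816.
t = (71.28 − 0.0178)/0.156816 = 454 days (vs. the pure-advection estimate x/v = 455 d).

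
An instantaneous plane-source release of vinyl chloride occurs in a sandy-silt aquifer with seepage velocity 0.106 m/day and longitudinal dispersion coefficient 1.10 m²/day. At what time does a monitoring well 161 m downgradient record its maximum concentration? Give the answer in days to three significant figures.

1420 days

For the 1D instantaneous-source solution, setting ∂C/∂t = 0 at fixed x gives v²t² + 2Dt − x² = 0, so t = (√(D² + v²x²) − D)/v².
√(D² + v²x²) = √(1.10² + 0.106² × 161²) = 17.10; v² = 0.011236.
t = (17.10 − 1.10)/0.011236 = 1420 days (vs. the pure-advection estimate x/v = 1520 d).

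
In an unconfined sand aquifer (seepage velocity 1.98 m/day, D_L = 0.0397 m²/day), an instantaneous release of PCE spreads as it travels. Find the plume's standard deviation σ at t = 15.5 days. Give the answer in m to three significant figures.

1.11 m

Dispersive spreading gives a Gaussian with σ² = 2Dt; advection only shifts the center.
σ = √(2 × 0.0397 × 15.5) = 1.11 m.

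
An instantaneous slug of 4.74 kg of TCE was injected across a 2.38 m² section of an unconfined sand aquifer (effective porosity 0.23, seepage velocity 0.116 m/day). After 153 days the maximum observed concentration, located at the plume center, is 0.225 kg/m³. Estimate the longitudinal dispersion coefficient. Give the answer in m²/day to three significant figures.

0.770 m²/day

At the plume center C_max = M/(n_e·A·√(4πDt)), so D = M²/(4πt·(n_e·A·C_max)²).
n_e·A·C_max = 0.23 × 2.38 × 0.225 = 0.1232 kg/m.
D = 4.74²/(4π × 153 × 0.1232²) = 0.770 m²/day.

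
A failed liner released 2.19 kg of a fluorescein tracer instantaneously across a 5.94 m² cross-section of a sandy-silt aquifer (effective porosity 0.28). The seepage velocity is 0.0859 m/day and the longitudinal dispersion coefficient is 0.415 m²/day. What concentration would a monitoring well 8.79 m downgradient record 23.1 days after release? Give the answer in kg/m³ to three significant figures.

For an instantaneous plane source, C(x,t) = M/(n_e·A·√(4πDt)) · exp(−(x−vt)²/(4Dt)), with n_e·A the pore (flow) area.
Plume center vt = 0.0859 × 23.1 = 1.98429 m, so the well at 8.79 m is 6.80571 m downgradient of the peak.
√(4πDt) = 10.98 m, giving peak height M/(n_e·A·√(4πDt)) = 2.19/(0.28 × 5.94 × 10.98) = 0.1199 kg/m³.
(x−vt)²/(4Dt) = (6.80571)²/(4 × 0.415 × 23.1) = 1.208; exp(−1.208) = 0.2988.
C = 0.1199 × 0.2988 = 0.0358 kg/m³.

0.0358 kg/m³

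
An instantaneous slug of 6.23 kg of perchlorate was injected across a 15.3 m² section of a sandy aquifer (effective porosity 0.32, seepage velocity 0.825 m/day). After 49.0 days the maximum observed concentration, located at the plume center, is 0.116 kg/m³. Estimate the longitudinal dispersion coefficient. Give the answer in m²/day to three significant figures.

0.195 m²/day

At the plume center C_max = M/(n_e·A·√(4πDt)), so D = M²/(4πt·(n_e·A·C_max)²).
n_e·A·C_max = 0.32 × 15.3 × 0.116 = 0.5679 kg/m.
D = 6.23²/(4π × 49.0 × 0.5679²) = 0.195 m²/day.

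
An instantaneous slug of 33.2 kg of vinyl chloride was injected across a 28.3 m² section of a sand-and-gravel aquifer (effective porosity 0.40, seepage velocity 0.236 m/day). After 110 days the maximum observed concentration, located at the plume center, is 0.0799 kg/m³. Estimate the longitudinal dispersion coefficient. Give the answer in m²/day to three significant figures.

At the plume center C_max = M/(n_e·A·√(4πDt)), so D = M²/(4πt·(n_e·A·C_max)²).
n_e·A·C_max = 0.40 × 28.3 × 0.0799 = 0.9045 kg/m.
D = 33.2²/(4π × 110 × 0.9045²) = 0.975 m²/day.

0.975 m²/day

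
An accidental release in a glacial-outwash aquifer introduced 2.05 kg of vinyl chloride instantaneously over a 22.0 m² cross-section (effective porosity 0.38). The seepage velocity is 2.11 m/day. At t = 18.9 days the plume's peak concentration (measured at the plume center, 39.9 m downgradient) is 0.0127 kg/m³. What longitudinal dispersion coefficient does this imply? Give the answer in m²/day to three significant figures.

At the plume center C_max = M/(n_e·A·√(4πDt)), so D = M²/(4πt·(n_e·A·C_max)²).
n_e·A·C_max = 0.38 × 22.0 × 0.0127 = 0.1062 kg/m.
D = 2.05²/(4π × 18.9 × 0.1062²) = 1.57 m²/day.

1.57 m²/day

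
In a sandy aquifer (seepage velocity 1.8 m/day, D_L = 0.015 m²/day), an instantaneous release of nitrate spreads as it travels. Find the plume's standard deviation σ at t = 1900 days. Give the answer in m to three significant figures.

Dispersive spreading gives a Gaussian with σ² = 2Dt; advection only shifts the center.
σ = √(2 × 0.015 × 1900) = 7.55 m.

7.55 m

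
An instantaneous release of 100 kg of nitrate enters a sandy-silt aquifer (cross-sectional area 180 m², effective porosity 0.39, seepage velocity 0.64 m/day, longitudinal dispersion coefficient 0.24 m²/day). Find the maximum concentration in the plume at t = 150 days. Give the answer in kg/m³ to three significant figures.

The peak of an instantaneous 1D plume sits at x = vt; there the Gaussian factor is 1 and C_max = M/(n_e·A·√(4πDt)), where n_e·A is the pore area the mass is dissolved in.
√(4πDt) = √(4π × 0.24 × 150) = 21.27 m, so C_max = 100/(0.39 × 180 × 21.27) = 0.0670 kg/m³.

0.0670 kg/m³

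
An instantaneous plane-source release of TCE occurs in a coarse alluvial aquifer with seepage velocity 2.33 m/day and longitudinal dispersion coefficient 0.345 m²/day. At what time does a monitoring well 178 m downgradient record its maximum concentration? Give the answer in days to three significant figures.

76.3 days

For the 1D instantaneous-source solution, setting ∂C/∂t = 0 at fixed x gives v²t² + 2Dt − x² = 0, so t = (√(D² + v²x²) − D)/v².
√(D² + v²x²) = √(0.345² + 2.33² × 178²) = 414.7; v² = 5.4289.
t = (414.7 − 0.345)/5.4289 = 76.3 days (vs. the pure-advection estimate x/v = 76.4 d).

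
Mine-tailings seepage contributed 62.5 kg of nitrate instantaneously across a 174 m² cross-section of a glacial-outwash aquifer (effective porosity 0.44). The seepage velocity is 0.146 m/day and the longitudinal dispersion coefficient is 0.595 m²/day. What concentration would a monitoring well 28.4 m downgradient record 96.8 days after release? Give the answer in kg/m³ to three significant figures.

0.0125 kg/m³

For an instantaneous plane source, C(x,t) = M/(n_e·A·√(4πDt)) · exp(−(x−vt)²/(4Dt)), with n_e·A the pore (flow) area.
Plume center vt = 0.146 × 96.8 = 14.1328 m, so the well at 28.4 m is 14.2672 m downgradient of the peak.
√(4πDt) = 26.90 m, giving peak height M/(n_e·A·√(4πDt)) = 62.5/(0.44 × 174 × 26.90) = 0.03035 kg/m³.
(x−vt)²/(4Dt) = (14.2672)²/(4 × 0.595 × 96.8) = 0.8835; exp(−0.8835) = 0.4133.
C = 0.03035 × 0.4133 = 0.0125 kg/m³.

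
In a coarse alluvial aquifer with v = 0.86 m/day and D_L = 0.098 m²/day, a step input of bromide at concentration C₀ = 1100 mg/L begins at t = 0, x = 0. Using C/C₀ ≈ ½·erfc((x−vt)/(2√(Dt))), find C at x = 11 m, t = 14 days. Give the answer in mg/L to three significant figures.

For a continuous step input, C/C₀ ≈ ½·erfc((x−vt)/(2√(Dt))).
vt = 0.86 × 14 = 12.04 m and 2√(Dt) = 2√(0.098 × 14) = 2.343 m.
Argument (x−vt)/(2√(Dt)) = (11 − 12.04)/2.343 = -0.4439; ½·erfc(-0.4439) = 0.7349.
C = 1100 × 0.7349 = 808 mg/L.

808 mg/L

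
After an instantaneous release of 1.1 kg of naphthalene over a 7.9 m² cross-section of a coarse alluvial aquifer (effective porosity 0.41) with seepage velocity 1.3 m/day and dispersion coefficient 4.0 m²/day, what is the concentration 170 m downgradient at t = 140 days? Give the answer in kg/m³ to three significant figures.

0.00380 kg/m³

For an instantaneous plane source, C(x,t) = M/(n_e·A·√(4πDt)) · exp(−(x−vt)²/(4Dt)), with n_e·A the pore (flow) area.
Plume center vt = 1.3 × 140 = 182 m, so the well at 170 m is 12 m upgradient of the peak.
√(4πDt) = 83.89 m, giving peak height M/(n_e·A·√(4πDt)) = 1.1/(0.41 × 7.9 × 83.89) = 0.004048 kg/m³.
(x−vt)²/(4Dt) = (-12)²/(4 × 4.0 × 140) = 0.06429; exp(−0.06429) = 0.9377.
C = 0.004048 × 0.9377 = 0.00380 kg/m³.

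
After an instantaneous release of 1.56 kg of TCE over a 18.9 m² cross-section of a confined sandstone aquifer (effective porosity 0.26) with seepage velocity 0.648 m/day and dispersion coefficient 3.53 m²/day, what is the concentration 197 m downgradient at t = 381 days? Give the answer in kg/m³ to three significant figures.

For an instantaneous plane source, C(x,t) = M/(n_e·A·√(4πDt)) · exp(−(x−vt)²/(4Dt)), with n_e·A the pore (flow) area.
Plume center vt = 0.648 × 381 = 246.888 m, so the well at 197 m is 49.888 m upgradient of the peak.
√(4πDt) = 130.0 m, giving peak height M/(n_e·A·√(4πDt)) = 1.56/(0.26 × 18.9 × 130.0) = 0.002442 kg/m³.
(x−vt)²/(4Dt) = (-49.888)²/(4 × 3.53 × 381) = 0.4626; exp(−0.4626) = 0.6296.
C = 0.002442 × 0.6296 = 0.00154 kg/m³.

0.00154 kg/m³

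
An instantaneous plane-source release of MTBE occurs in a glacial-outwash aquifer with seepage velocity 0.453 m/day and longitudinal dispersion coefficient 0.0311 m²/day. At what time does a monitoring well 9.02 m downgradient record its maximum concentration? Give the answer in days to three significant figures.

For the 1D instantaneous-source solution, setting ∂C/∂t = 0 at fixed x gives v²t² + 2Dt − x² = 0, so t = (√(D² + v²x²) − D)/v².
√(D² + v²x²) = √(0.0311² + 0.453² × 9.02²) = 4.086; v² = 0.205209.
t = (4.086 − 0.0311)/0.205209 = 19.8 days (vs. the pure-advection estimate x/v = 19.9 d).

19.8 days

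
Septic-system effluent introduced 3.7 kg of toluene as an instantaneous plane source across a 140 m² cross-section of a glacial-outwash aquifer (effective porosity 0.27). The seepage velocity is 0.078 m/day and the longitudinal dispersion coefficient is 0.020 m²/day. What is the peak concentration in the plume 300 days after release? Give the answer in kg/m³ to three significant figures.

0.0113 kg/m³

The peak of an instantaneous 1D plume sits at x = vt; there the Gaussian factor is 1 and C_max = M/(n_e·A·√(4πDt)), where n_e·A is the pore area the mass is dissolved in.
√(4πDt) = √(4π × 0.020 × 300) = 8.683 m, so C_max = 3.7/(0.27 × 140 × 8.683) = 0.0113 kg/m³.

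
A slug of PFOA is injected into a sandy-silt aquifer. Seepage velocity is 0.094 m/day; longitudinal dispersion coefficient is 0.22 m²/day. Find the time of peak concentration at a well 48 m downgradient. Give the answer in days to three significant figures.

For the 1D instantaneous-source solution, setting ∂C/∂t = 0 at fixed x gives v²t² + 2Dt − x² = 0, so t = (√(D² + v²x²) − D)/v².
√(D² + v²x²) = √(0.22² + 0.094² × 48²) = 4.517; v² = 0.008836.
t = (4.517 − 0.22)/0.008836 = 486 days (vs. the pure-advection estimate x/v = 511 d).

486 days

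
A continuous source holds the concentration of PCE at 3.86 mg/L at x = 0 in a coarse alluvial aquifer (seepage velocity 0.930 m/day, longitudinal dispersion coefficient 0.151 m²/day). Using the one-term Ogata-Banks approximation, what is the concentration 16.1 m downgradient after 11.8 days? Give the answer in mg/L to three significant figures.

For a continuous step input, C/C₀ ≈ ½·erfc((x−vt)/(2√(Dt))).
vt = 0.930 × 11.8 = 10.974 m and 2√(Dt) = 2√(0.151 × 11.8) = 2.670 m.
Argument (x−vt)/(2√(Dt)) = (16.1 − 10.974)/2.670 = 1.920; ½·erfc(1.920) = 0.003311.
C = 3.86 × 0.003311 = 0.0128 mg/L.

0.0128 mg/L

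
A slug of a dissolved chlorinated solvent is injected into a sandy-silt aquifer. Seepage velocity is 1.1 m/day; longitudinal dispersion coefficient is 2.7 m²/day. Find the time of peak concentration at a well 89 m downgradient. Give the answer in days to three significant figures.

78.7 days

For the 1D instantaneous-source solution, setting ∂C/∂t = 0 at fixed x gives v²t² + 2Dt − x² = 0, so t = (√(D² + v²x²) − D)/v².
√(D² + v²x²) = √(2.7² + 1.1² × 89²) = 97.94; v² = 1.21.
t = (97.94 − 2.7)/1.21 = 78.7 days (vs. the pure-advection estimate x/v = 80.9 d).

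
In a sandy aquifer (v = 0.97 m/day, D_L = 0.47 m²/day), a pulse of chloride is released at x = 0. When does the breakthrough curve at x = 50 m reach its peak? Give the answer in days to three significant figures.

51.0 days

For the 1D instantaneous-source solution, setting ∂C/∂t = 0 at fixed x gives v²t² + 2Dt − x² = 0, so t = (√(D² + v²x²) − D)/v².
√(D² + v²x²) = √(0.47² + 0.97² × 50²) = 48.50; v² = 0.9409.
t = (48.50 − 0.47)/0.9409 = 51.0 days (vs. the pure-advection estimate x/v = 51.5 d).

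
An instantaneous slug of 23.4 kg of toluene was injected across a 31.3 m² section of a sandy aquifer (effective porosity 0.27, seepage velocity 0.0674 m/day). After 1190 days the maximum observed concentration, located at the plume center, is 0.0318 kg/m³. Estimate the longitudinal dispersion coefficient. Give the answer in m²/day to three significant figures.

At the plume center C_max = M/(n_e·A·√(4πDt)), so D = M²/(4πt·(n_e·A·C_max)²).
n_e·A·C_max = 0.27 × 31.3 × 0.0318 = 0.2687 kg/m.
D = 23.4²/(4π × 1190 × 0.2687²) = 0.507 m²/day.

0.507 m²/day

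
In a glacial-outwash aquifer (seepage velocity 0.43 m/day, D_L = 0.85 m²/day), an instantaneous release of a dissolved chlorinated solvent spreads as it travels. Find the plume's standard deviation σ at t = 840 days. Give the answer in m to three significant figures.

37.8 m

Dispersive spreading gives a Gaussian with σ² = 2Dt; advection only shifts the center.
σ = √(2 × 0.85 × 840) = 37.8 m.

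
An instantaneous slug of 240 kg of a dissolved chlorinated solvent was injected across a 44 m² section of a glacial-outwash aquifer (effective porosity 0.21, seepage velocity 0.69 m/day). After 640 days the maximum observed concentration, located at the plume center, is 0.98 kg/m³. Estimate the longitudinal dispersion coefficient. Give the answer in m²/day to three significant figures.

0.0873 m²/day

At the plume center C_max = M/(n_e·A·√(4πDt)), so D = M²/(4πt·(n_e·A·C_max)²).
n_e·A·C_max = 0.21 × 44 × 0.98 = 9.055 kg/m.
D = 240²/(4π × 640 × 9.055²) = 0.0873 m²/day.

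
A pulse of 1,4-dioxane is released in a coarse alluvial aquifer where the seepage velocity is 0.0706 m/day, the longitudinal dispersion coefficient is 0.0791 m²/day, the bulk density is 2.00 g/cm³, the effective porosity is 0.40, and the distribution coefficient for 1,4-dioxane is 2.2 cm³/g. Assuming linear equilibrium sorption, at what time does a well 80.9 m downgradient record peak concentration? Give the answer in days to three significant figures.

Retardation factor R = 1 + ρ_b·K_d/n = 1 + 2.00 × 2.2/0.40 = 12.00.
Sorption retards both mechanisms: v_R = v/R = 0.005883 m/day, D_R = D/R = 0.006592 m²/day.
Peak time from v_R²t² + 2D_R t − x² = 0: t = (√(D_R² + v_R²x²) − D_R)/v_R².
√(D_R² + v_R²x²) = √(0.006592² + 0.005883² × 80.9²) = 0.4760; v_R² = 3.461e-05.
t = (0.4760 − 0.006592)/3.461e-05 = 13600 days.

13600 days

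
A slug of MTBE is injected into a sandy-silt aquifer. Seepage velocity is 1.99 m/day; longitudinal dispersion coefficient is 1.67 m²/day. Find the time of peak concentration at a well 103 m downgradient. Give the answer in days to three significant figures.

For the 1D instantaneous-source solution, setting ∂C/∂t = 0 at fixed x gives v²t² + 2Dt − x² = 0, so t = (√(D² + v²x²) − D)/v².
√(D² + v²x²) = √(1.67² + 1.99² × 103²) = 205.0; v² = 3.9601.
t = (205.0 − 1.67)/3.9601 = 51.3 days (vs. the pure-advection estimate x/v = 51.8 d).

51.3 days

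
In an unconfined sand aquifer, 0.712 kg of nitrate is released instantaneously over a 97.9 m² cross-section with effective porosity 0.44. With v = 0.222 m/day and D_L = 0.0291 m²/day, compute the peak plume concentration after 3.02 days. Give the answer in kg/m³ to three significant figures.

0.0157 kg/m³

The peak of an instantaneous 1D plume sits at x = vt; there the Gaussian factor is 1 and C_max = M/(n_e·A·√(4πDt)), where n_e·A is the pore area the mass is dissolved in.
√(4πDt) = √(4π × 0.0291 × 3.02) = 1.051 m, so C_max = 0.712/(0.44 × 97.9 × 1.051) = 0.0157 kg/m³.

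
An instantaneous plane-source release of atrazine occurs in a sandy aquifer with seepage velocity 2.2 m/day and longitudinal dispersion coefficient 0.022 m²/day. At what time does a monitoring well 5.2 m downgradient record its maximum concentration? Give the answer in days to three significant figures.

2.36 days

For the 1D instantaneous-source solution, setting ∂C/∂t = 0 at fixed x gives v²t² + 2Dt − x² = 0, so t = (√(D² + v²x²) − D)/v².
√(D² + v²x²) = √(0.022² + 2.2² × 5.2²) = 11.44; v² = 4.84.
t = (11.44 − 0.022)/4.84 = 2.36 days (vs. the pure-advection estimate x/v = 2.36 d).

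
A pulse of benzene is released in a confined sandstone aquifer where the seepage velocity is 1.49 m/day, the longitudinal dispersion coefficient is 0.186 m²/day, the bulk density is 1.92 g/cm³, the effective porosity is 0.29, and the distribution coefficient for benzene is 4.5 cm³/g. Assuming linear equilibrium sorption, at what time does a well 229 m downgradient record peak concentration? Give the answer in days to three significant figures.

4730 days

Retardation factor R = 1 + ρ_b·K_d/n = 1 + 1.92 × 4.5/0.29 = 30.79.
Sorption retards both mechanisms: v_R = v/R = 0.04839 m/day, D_R = D/R = 0.006041 m²/day.
Peak time from v_R²t² + 2D_R t − x² = 0: t = (√(D_R² + v_R²x²) − D_R)/v_R².
√(D_R² + v_R²x²) = √(0.006041² + 0.04839² × 229²) = 11.08; v_R² = 0.002342.
t = (11.08 − 0.006041)/0.002342 = 4730 days.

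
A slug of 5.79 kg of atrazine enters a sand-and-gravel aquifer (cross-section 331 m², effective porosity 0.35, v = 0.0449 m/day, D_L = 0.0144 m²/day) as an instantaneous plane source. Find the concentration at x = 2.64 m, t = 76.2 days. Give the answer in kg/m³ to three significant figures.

0.0117 kg/m³

For an instantaneous plane source, C(x,t) = M/(n_e·A·√(4πDt)) · exp(−(x−vt)²/(4Dt)), with n_e·A the pore (flow) area.
Plume center vt = 0.0449 × 76.2 = 3.42138 m, so the well at 2.64 m is 0.78138 m upgradient of the peak.
√(4πDt) = 3.713 m, giving peak height M/(n_e·A·√(4πDt)) = 5.79/(0.35 × 331 × 3.713) = 0.01346 kg/m³.
(x−vt)²/(4Dt) = (-0.78138)²/(4 × 0.0144 × 76.2) = 0.1391; exp(−0.1391) = 0.8701.
C = 0.01346 × 0.8701 = 0.0117 kg/m³.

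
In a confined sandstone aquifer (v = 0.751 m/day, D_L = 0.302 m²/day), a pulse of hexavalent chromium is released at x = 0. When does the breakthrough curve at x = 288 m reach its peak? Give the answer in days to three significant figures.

For the 1D instantaneous-source solution, setting ∂C/∂t = 0 at fixed x gives v²t² + 2Dt − x² = 0, so t = (√(D² + v²x²) − D)/v².
√(D² + v²x²) = √(0.302² + 0.751² × 288²) = 216.3; v² = 0.564001.
t = (216.3 − 0.302)/0.564001 = 383 days (vs. the pure-advection estimate x/v = 383 d).

383 days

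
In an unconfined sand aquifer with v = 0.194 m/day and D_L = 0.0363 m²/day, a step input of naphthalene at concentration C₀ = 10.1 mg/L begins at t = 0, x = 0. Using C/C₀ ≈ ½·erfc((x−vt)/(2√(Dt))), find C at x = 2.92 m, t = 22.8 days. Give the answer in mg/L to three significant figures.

For a continuous step input, C/C₀ ≈ ½·erfc((x−vt)/(2√(Dt))).
vt = 0.194 × 22.8 = 4.4232 m and 2√(Dt) = 2√(0.0363 × 22.8) = 1.819 m.
Argument (x−vt)/(2√(Dt)) = (2.92 − 4.4232)/1.819 = -0.8264; ½·erfc(-0.8264) = 0.8787.
C = 10.1 × 0.8787 = 8.87 mg/L.

8.87 mg/L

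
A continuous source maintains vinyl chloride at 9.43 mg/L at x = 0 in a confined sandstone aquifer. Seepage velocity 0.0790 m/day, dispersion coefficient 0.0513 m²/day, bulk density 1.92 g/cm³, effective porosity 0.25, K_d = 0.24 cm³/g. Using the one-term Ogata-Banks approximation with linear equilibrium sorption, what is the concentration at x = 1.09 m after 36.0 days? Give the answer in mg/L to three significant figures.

4.42 mg/L

Retardation factor R = 1 + ρ_b·K_d/n = 1 + 1.92 × 0.24/0.25 = 2.843.
Sorption retards both mechanisms: v_R = v/R = 0.02779 m/day, D_R = D/R = 0.01804 m²/day.
v_R·t = 0.02779 × 36.0 = 1.00044 m; 2√(D_R t) = 1.612 m; argument = (1.09 − 1.00044)/1.612 = 0.05556.
C = C₀ × ½·erfc(0.05556) = 9.43 × 0.4687 = 4.42 mg/L.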